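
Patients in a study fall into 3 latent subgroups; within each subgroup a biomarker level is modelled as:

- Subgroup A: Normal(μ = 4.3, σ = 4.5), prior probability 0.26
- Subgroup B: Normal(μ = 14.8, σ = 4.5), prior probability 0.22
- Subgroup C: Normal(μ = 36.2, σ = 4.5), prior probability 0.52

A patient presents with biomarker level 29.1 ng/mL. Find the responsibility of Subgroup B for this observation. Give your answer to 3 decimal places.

Posterior ∝ prior × likelihood, so P(k | x) ∝ π_k f_k(x); normalise over all components.
Component likelihoods at x = 29.1 ng/mL:
  f_A = 2.25126e-08
  f_B = 0.000568703
  f_C = 0.0255349
Unnormalised posteriors:
  π_A·f_A = 0.26 × 2.25126e-08 = 5.85329e-09
  π_B·f_B = 0.22 × 0.000568703 = 0.000125115
  π_C·f_C = 0.52 × 0.0255349 = 0.0132782
Normaliser: 5.85329e-09 + 0.000125115 + 0.0132782 = 0.0134033
So the posterior for Subgroup B is 0.000125115 / 0.0134033 ≈ 0.009.

0.009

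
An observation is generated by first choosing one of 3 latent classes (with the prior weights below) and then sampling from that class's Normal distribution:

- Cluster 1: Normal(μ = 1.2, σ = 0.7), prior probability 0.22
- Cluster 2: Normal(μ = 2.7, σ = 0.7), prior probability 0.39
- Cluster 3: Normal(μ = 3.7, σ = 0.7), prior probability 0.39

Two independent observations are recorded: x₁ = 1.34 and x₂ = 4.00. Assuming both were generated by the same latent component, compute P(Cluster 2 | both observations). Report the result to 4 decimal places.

0.8914

By Bayes' theorem, P(k | x) = w_k f_k(x) / Σ_j w_j f_j(x).
Since both observations come from the same component, the likelihood for component k is f_k(x₁)·f_k(x₂).
  f_1 = [(1/(0.7·√(2π)))·exp(−(1.34−1.2)²/(2·0.7²)) = 0.569918·exp(-0.02000) = 0.558632] × [0.000191186] = 0.000106803
  f_2 = [(1/(0.7·√(2π)))·exp(−(1.34−2.7)²/(2·0.7²)) = 0.569918·exp(-1.88735) = 0.0863272] × [0.101596] = 0.00877048
  f_3 = [(1/(0.7·√(2π)))·exp(−(1.34−3.7)²/(2·0.7²)) = 0.569918·exp(-5.68327) = 0.0019391] × [0.51991] = 0.00100816
Multiply by the mixture weights:
  w_1·f_1 = 0.22 × 0.000106803 = 2.34966e-05
  w_2·f_2 = 0.39 × 0.00877048 = 0.00342049
  w_3·f_3 = 0.39 × 0.00100816 = 0.000393182
Normaliser: 2.34966e-05 + 0.00342049 + 0.000393182 = 0.00383717
So the posterior for Cluster 2 is 0.00342049 / 0.00383717 ≈ 0.8914.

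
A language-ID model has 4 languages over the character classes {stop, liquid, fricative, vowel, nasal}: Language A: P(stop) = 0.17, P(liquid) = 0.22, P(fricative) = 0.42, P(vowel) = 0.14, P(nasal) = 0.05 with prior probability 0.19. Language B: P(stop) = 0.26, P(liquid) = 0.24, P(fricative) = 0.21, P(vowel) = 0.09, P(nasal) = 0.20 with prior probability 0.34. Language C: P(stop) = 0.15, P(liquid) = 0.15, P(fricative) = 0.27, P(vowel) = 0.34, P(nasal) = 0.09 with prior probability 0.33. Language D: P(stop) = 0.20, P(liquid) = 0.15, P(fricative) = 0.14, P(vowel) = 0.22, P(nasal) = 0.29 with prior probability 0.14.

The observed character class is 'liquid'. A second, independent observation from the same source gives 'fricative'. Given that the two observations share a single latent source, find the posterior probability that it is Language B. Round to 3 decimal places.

Apply Bayes' rule: the posterior for each component is proportional to its prior times its likelihood at x.
Since both observations come from the same component, the likelihood for component k is f_k(x₁)·f_k(x₂).
  f_A = [0.22] × [0.42] = 0.0924
  f_B = [0.24] × [0.21] = 0.0504
  f_C = [0.15] × [0.27] = 0.0405
  f_D = [0.15] × [0.14] = 0.021
Unnormalised posteriors:
  π_A·f_A = 0.19 × 0.0924 = 0.017556
  π_B·f_B = 0.34 × 0.0504 = 0.017136
  π_C·f_C = 0.33 × 0.0405 = 0.013365
  π_D·f_D = 0.14 × 0.021 = 0.00294
Evidence: 0.017556 + 0.017136 + 0.013365 + 0.00294 = 0.050997
So the posterior for Language B is 0.017136 / 0.050997 ≈ 0.336.

0.336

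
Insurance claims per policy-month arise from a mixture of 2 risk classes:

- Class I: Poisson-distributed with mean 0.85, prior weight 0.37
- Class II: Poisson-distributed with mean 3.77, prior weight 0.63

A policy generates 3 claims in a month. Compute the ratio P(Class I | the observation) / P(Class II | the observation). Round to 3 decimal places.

Since P(k|x) ∝ π_k f_k(x), the posterior odds are π_i f_i(x) / (π_j f_j(x)).
Component likelihoods at x = 3 claims:
  f_I = 0.0437477
  f_II = 0.205865
Posterior odds = (π_I·f_I) / (π_II·f_II) = (0.37·0.0437477) / (0.63·0.205865) = 0.0161866 / 0.129695 ≈ 0.125

0.125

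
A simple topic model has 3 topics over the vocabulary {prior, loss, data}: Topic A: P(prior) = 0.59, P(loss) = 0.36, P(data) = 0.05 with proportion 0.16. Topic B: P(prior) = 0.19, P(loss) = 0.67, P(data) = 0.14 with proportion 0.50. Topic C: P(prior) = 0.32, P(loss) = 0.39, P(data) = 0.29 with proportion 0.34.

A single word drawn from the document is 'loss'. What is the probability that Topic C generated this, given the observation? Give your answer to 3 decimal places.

0.252

The responsibility of component k is π_k f_k(x) divided by Σ_j π_j f_j(x).
Component likelihoods at x = 'loss':
  L_A = P(loss | comp) = 0.36
  L_B = P(loss | comp) = 0.67
  L_C = P(loss | comp) = 0.39
Multiply by the mixture weights:
  π_A·L_A = 0.16 × 0.36 = 0.0576
  π_B·L_B = 0.50 × 0.67 = 0.335
  π_C·L_C = 0.34 × 0.39 = 0.1326
Marginal: 0.0576 + 0.335 + 0.1326 = 0.5252
Responsibility of Topic C: 0.1326 / 0.5252 ≈ 0.252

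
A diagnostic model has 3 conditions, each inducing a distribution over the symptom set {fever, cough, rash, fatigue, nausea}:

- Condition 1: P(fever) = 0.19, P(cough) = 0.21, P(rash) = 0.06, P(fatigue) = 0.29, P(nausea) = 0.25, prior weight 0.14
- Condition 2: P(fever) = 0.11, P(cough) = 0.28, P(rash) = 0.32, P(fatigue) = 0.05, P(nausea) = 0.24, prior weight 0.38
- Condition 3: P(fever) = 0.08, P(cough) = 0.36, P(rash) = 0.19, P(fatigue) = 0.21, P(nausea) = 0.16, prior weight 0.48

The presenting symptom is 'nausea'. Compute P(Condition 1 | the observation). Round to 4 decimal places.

By Bayes' theorem, P(k | x) = π_k f_k(x) / Σ_j π_j f_j(x).
Evaluate each component's likelihood at the observed value:
  f_1 = P(nausea | comp) = 0.25
  f_2 = P(nausea | comp) = 0.24
  f_3 = P(nausea | comp) = 0.16
Multiply by the mixture weights:
  π_1·f_1 = 0.14 × 0.25 = 0.035
  π_2·f_2 = 0.38 × 0.24 = 0.0912
  π_3·f_3 = 0.48 × 0.16 = 0.0768
Marginal: 0.035 + 0.0912 + 0.0768 = 0.203
So the posterior for Condition 1 is 0.035 / 0.203 ≈ 0.1724.

0.1724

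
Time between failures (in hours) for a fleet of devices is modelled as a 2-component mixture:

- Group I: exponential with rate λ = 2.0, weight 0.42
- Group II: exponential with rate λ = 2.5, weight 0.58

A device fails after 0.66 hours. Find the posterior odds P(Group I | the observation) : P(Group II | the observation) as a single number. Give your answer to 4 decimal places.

The posterior odds equal the prior odds times the likelihood ratio: (w_i/w_j)·(f_i(x)/f_j(x)).
Component likelihoods at x = 0.66 hours:
  p_I = 2.0·e^(−2.0·0.66) = 2.0·e^(−1.3200) = 0.534271
  p_II = 2.5·e^(−2.5·0.66) = 2.5·e^(−1.6500) = 0.480125
0.224394 / 0.278472 ≈ 0.8058

0.8058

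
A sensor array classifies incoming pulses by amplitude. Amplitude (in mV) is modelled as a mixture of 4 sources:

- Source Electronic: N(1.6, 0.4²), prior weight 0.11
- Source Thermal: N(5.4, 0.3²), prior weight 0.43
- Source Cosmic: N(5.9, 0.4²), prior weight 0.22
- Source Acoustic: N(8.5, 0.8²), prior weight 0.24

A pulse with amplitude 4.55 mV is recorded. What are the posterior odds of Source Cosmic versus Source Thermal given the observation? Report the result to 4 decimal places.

0.0714

Since P(k|x) ∝ π_k f_k(x), the posterior odds are π_i f_i(x) / (π_j f_j(x)).
Evaluate each component's likelihood at the observed value:
  p_Electronic = (1/(0.4·√(2π)))·exp(−(4.55−1.6)²/(2·0.4²)) = 0.997356·exp(-27.19531) = 1.54197e-12
  p_Thermal = (1/(0.3·√(2π)))·exp(−(4.55−5.4)²/(2·0.3²)) = 1.329808·exp(-4.01389) = 0.0240203
  p_Cosmic = (1/(0.4·√(2π)))·exp(−(4.55−5.9)²/(2·0.4²)) = 0.997356·exp(-5.69531) = 0.0033528
  p_Acoustic = (1/(0.8·√(2π)))·exp(−(4.55−8.5)²/(2·0.8²)) = 0.498678·exp(-12.18945) = 2.53517e-06
0.000737615 / 0.0103287 ≈ 0.0714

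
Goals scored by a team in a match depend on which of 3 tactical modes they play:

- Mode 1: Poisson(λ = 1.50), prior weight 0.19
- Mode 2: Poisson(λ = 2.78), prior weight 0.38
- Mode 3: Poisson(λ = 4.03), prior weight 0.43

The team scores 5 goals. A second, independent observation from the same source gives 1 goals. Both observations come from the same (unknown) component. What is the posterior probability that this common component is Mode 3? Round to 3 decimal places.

By Bayes' theorem, P(k | x) = π_k f_k(x) / Σ_j π_j f_j(x).
Since both observations come from the same component, the likelihood for component k is f_k(x₁)·f_k(x₂).
  L_1 = [e^(−1.50)·1.50^5/5! = 0.01412] × [0.334695] = 0.00472588
  L_2 = [e^(−2.78)·2.78^5/5! = 0.0858428] × [0.172467] = 0.0148051
  L_3 = [e^(−4.03)·4.03^5/5! = 0.157448] × [0.0716305] = 0.0112781
Unnormalised posteriors:
  π_1·L_1 = 0.19 × 0.00472588 = 0.000897918
  π_2·L_2 = 0.38 × 0.0148051 = 0.00562592
  π_3·L_3 = 0.43 × 0.0112781 = 0.00484958
Normaliser: 0.000897918 + 0.00562592 + 0.00484958 = 0.0113734
P(Mode 3 | x) ≈ 0.426

0.426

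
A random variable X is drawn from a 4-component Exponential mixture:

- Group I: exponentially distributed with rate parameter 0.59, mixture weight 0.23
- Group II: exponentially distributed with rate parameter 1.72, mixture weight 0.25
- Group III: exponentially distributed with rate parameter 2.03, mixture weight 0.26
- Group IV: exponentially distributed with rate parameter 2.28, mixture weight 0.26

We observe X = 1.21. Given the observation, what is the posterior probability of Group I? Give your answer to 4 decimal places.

Apply Bayes' rule: the posterior for each component is proportional to its prior times its likelihood at x.
Component likelihoods at x = 1.21:
  f_I = 0.59·e^(−0.59·1.21) = 0.59·e^(−0.7139) = 0.288941
  f_II = 1.72·e^(−1.72·1.21) = 1.72·e^(−2.0812) = 0.214622
  f_III = 2.03·e^(−2.03·1.21) = 2.03·e^(−2.4563) = 0.174076
  f_IV = 2.28·e^(−2.28·1.21) = 2.28·e^(−2.7588) = 0.144479
Unnormalised posteriors:
  P(Z=I)·f_I = 0.23 × 0.288941 = 0.0664564
  P(Z=II)·f_II = 0.25 × 0.214622 = 0.0536556
  P(Z=III)·f_III = 0.26 × 0.174076 = 0.0452597
  P(Z=IV)·f_IV = 0.26 × 0.144479 = 0.0375644
Evidence: 0.0664564 + 0.0536556 + 0.0452597 + 0.0375644 = 0.202936
P(Group I | x) = 0.0664564 / 0.202936 ≈ 0.3275

0.3275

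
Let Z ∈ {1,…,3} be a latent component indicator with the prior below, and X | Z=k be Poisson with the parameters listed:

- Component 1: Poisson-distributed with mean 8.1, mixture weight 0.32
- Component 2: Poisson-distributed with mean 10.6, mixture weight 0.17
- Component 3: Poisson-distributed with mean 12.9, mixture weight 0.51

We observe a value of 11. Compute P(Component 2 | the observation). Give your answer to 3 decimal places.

0.208

By Bayes' theorem, P(k | x) = π_k f_k(x) / Σ_j π_j f_j(x).
Evaluate each component's likelihood at the observed value:
  f_1 = e^(−8.1)·8.1^11/11! = 0.0748849
  f_2 = e^(−10.6)·10.6^11/11! = 0.118492
  f_3 = e^(−12.9)·12.9^11/11! = 0.103023
Multiply by the mixture weights:
  π_1·f_1 = 0.32 × 0.0748849 = 0.0239632
  π_2·f_2 = 0.17 × 0.118492 = 0.0201436
  π_3·f_3 = 0.51 × 0.103023 = 0.0525415
Sum: 0.0239632 + 0.0201436 + 0.0525415 = 0.0966482
So the posterior for Component 2 is 0.0201436 / 0.0966482 ≈ 0.208.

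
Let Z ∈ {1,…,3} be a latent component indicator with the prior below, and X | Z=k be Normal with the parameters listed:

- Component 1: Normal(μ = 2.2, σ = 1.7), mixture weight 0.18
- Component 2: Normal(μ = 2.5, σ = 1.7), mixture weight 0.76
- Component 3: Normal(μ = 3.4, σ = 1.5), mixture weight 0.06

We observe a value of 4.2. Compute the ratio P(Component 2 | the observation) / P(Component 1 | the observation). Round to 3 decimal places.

Only the two components matter; the odds are (w_i f_i(x)) / (w_j f_j(x)).
Evaluate each component's likelihood at the observed value:
  f_1 = (1/(1.7·√(2π)))·exp(−(4.2−2.2)²/(2·1.7²)) = 0.234672·exp(-0.69204) = 0.117466
  f_2 = (1/(1.7·√(2π)))·exp(−(4.2−2.5)²/(2·1.7²)) = 0.234672·exp(-0.50000) = 0.142336
  f_3 = (1/(1.5·√(2π)))·exp(−(4.2−3.4)²/(2·1.5²)) = 0.265962·exp(-0.14222) = 0.230703
0.108175 / 0.0211438 ≈ 5.116

5.116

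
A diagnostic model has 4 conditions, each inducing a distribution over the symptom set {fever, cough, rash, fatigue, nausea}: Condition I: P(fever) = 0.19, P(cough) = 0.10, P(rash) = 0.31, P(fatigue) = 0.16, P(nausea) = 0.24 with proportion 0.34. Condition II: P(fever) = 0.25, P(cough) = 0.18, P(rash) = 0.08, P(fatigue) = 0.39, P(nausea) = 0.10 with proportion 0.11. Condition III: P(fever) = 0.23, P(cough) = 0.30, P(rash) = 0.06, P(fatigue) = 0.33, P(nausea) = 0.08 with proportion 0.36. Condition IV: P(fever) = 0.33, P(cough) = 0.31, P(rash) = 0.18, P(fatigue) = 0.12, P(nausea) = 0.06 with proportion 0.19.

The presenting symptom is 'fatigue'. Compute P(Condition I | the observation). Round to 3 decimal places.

0.228

P(component k | x) = π_k·f_k(x) / marginal(x), where marginal(x) = Σ_j π_j·f_j(x).
Categorical probabilities:
  f_I = P(fatigue | comp) = 0.16
  f_II = P(fatigue | comp) = 0.39
  f_III = P(fatigue | comp) = 0.33
  f_IV = P(fatigue | comp) = 0.12
Multiply by the mixture weights:
  π_I·f_I = 0.34 × 0.16 = 0.0544
  π_II·f_II = 0.11 × 0.39 = 0.0429
  π_III·f_III = 0.36 × 0.33 = 0.1188
  π_IV·f_IV = 0.19 × 0.12 = 0.0228
Marginal: 0.0544 + 0.0429 + 0.1188 + 0.0228 = 0.2389
P(Condition I | the observation) ≈ 0.228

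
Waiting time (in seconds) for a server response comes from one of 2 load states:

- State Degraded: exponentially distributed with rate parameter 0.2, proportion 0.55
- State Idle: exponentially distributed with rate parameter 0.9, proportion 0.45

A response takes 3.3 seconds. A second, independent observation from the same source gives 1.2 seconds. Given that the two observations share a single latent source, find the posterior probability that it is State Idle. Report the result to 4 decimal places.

The responsibility of component k is w_k f_k(x) divided by Σ_j w_j f_j(x).
Since both observations come from the same component, the likelihood for component k is f_k(x₁)·f_k(x₂).
  L_Degraded = [0.2·e^(−0.2·3.3) = 0.2·e^(−0.6600) = 0.10337] × [0.157326] = 0.0162628
  L_Idle = [0.9·e^(−0.9·3.3) = 0.9·e^(−2.9700) = 0.046173] × [0.305636] = 0.0141121
Weight by the priors:
  w_Degraded·L_Degraded = 0.55 × 0.0162628 = 0.00894453
  w_Idle·L_Idle = 0.45 × 0.0141121 = 0.00635046
Marginal: 0.00894453 + 0.00635046 = 0.015295
So the posterior for State Idle is 0.00635046 / 0.015295 ≈ 0.4152.

0.4152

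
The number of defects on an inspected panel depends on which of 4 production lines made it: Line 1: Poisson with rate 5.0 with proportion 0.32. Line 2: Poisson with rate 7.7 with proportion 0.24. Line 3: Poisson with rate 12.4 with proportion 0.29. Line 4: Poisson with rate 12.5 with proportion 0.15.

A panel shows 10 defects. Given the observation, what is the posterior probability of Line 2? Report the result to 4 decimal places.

0.3118

Posterior ∝ prior × likelihood, so P(k | x) ∝ π_k f_k(x); normalise over all components.
Component likelihoods at x = 10 defects:
  p_1 = e^(−5.0)·5.0^10/10! = 0.0181328
  p_2 = e^(−7.7)·7.7^10/10! = 0.0914275
  p_3 = e^(−12.4)·12.4^10/10! = 0.0975444
  p_4 = e^(−12.5)·12.5^10/10! = 0.0956436
Prior × likelihood for each component:
  π_1·p_1 = 0.32 × 0.0181328 = 0.00580249
  π_2·p_2 = 0.24 × 0.0914275 = 0.0219426
  π_3·p_3 = 0.29 × 0.0975444 = 0.0282879
  π_4·p_4 = 0.15 × 0.0956436 = 0.0143465
Sum: 0.00580249 + 0.0219426 + 0.0282879 + 0.0143465 = 0.0703795
Responsibility of Line 2: 0.0219426 / 0.0703795 ≈ 0.3118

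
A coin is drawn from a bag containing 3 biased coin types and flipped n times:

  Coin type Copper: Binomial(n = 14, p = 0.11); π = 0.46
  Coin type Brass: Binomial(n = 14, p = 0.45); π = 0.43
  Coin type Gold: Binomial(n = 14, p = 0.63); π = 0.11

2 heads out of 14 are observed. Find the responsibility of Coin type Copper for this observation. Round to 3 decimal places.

0.954

The responsibility of component k is P(Z=k) f_k(x) divided by Σ_j P(Z=j) f_j(x).
Binomial probabilities:
  f_Copper = 0.271961
  f_Brass = 0.0141195
  f_Gold = 0.000237762
Prior × likelihood for each component:
  P(Z=Copper)·f_Copper = 0.46 × 0.271961 = 0.125102
  P(Z=Brass)·f_Brass = 0.43 × 0.0141195 = 0.00607138
  P(Z=Gold)·f_Gold = 0.11 × 0.000237762 = 2.61539e-05
Denominator: 0.125102 + 0.00607138 + 2.61539e-05 = 0.1312
P(Coin type Copper | x) = 0.125102 / 0.1312 ≈ 0.954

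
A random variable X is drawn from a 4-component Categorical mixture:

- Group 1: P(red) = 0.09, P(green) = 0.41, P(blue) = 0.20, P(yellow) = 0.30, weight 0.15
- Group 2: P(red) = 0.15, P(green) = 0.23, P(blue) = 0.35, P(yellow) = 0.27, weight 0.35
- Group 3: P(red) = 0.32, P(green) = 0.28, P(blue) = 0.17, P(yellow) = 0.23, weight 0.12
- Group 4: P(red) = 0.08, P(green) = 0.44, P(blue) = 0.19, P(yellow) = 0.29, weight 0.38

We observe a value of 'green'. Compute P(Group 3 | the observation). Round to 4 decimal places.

By Bayes' theorem, P(k | x) = w_k f_k(x) / Σ_j w_j f_j(x).
Evaluate each component's likelihood at the observed value:
  L_1 = P(green | comp) = 0.41
  L_2 = P(green | comp) = 0.23
  L_3 = P(green | comp) = 0.28
  L_4 = P(green | comp) = 0.44
Unnormalised posteriors:
  w_1·L_1 = 0.15 × 0.41 = 0.0615
  w_2·L_2 = 0.35 × 0.23 = 0.0805
  w_3·L_3 = 0.12 × 0.28 = 0.0336
  w_4·L_4 = 0.38 × 0.44 = 0.1672
Sum: 0.0615 + 0.0805 + 0.0336 + 0.1672 = 0.3428
P(Group 3 | x) ≈ 0.0980

0.0980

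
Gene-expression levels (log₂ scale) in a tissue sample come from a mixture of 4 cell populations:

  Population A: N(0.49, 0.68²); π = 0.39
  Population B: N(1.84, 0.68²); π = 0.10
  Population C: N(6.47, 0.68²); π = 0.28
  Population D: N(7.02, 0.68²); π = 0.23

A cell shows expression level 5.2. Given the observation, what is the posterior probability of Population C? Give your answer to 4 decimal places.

P(component k | x) = π_k·f_k(x) / marginal(x), where marginal(x) = Σ_j π_j·f_j(x).
Normal densities:
  f_A = (1/(0.68·√(2π)))·exp(−(5.2−0.49)²/(2·0.68²)) = 0.586680·exp(-23.98800) = 2.24154e-11
  f_B = (1/(0.68·√(2π)))·exp(−(5.2−1.84)²/(2·0.68²)) = 0.586680·exp(-12.20761) = 2.92889e-06
  f_C = (1/(0.68·√(2π)))·exp(−(5.2−6.47)²/(2·0.68²)) = 0.586680·exp(-1.74405) = 0.102558
  f_D = (1/(0.68·√(2π)))·exp(−(5.2−7.02)²/(2·0.68²)) = 0.586680·exp(-3.58175) = 0.0163256
Multiply by the mixture weights:
  π_A·f_A = 0.39 × 2.24154e-11 = 8.742e-12
  π_B·f_B = 0.10 × 2.92889e-06 = 2.92889e-07
  π_C·f_C = 0.28 × 0.102558 = 0.0287162
  π_D·f_D = 0.23 × 0.0163256 = 0.00375488
Marginal: 8.742e-12 + 2.92889e-07 + 0.0287162 + 0.00375488 = 0.0324714
P(Population C | data) = 0.0287162 / 0.0324714 ≈ 0.8844

0.8844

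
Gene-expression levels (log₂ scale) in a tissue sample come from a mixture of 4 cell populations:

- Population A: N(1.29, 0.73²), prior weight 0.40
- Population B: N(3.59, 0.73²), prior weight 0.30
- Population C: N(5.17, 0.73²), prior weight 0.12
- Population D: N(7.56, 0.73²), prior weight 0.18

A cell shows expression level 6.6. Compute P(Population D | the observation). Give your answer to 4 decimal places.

Apply Bayes' rule: the posterior for each component is proportional to its prior times its likelihood at x.
Component likelihoods at x = 6.6:
  p_A = 1.77084e-12
  p_B = 0.000111111
  p_C = 0.0802282
  p_D = 0.230172
Unnormalised posteriors:
  π_A·p_A = 0.40 × 1.77084e-12 = 7.08336e-13
  π_B·p_B = 0.30 × 0.000111111 = 3.33334e-05
  π_C·p_C = 0.12 × 0.0802282 = 0.00962738
  π_D·p_D = 0.18 × 0.230172 = 0.0414309
Sum: 7.08336e-13 + 3.33334e-05 + 0.00962738 + 0.0414309 = 0.0510916
So the posterior for Population D is 0.0414309 / 0.0510916 ≈ 0.8109.

0.8109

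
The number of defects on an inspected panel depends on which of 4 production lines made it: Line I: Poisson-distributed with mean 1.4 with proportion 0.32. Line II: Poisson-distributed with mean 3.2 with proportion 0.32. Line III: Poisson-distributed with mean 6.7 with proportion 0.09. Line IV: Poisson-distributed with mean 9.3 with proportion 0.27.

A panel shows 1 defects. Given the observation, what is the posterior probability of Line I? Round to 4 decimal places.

Apply Bayes' rule: the posterior for each component is proportional to its prior times its likelihood at x.
Poisson probabilities:
  L_I = e^(−1.4)·1.4^1/1! = 0.345236
  L_II = e^(−3.2)·3.2^1/1! = 0.130439
  L_III = e^(−6.7)·6.7^1/1! = 0.00824711
  L_IV = e^(−9.3)·9.3^1/1! = 0.000850245
Prior × likelihood for each component:
  w_I·L_I = 0.32 × 0.345236 = 0.110475
  w_II·L_II = 0.32 × 0.130439 = 0.0417405
  w_III·L_III = 0.09 × 0.00824711 = 0.00074224
  w_IV·L_IV = 0.27 × 0.000850245 = 0.000229566
Normaliser: 0.110475 + 0.0417405 + 0.00074224 + 0.000229566 = 0.153188
P(Line I | the observation) ≈ 0.7212

0.7212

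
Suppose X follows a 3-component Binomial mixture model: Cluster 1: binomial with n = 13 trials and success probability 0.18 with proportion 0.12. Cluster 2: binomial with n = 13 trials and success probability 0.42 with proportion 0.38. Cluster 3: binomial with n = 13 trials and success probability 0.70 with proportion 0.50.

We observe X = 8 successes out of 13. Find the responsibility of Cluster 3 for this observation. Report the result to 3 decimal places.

Posterior ∝ prior × likelihood, so P(k | x) ∝ w_k f_k(x); normalise over all components.
Binomial probabilities:
  p_1 = 0.000525809
  p_2 = 0.0817924
  p_3 = 0.180289
Weight by the priors:
  w_1·p_1 = 0.12 × 0.000525809 = 6.30971e-05
  w_2·p_2 = 0.38 × 0.0817924 = 0.0310811
  w_3·p_3 = 0.50 × 0.180289 = 0.0901445
Denominator: 6.30971e-05 + 0.0310811 + 0.0901445 = 0.121289
P(Cluster 3 | the observation) ≈ 0.743

0.743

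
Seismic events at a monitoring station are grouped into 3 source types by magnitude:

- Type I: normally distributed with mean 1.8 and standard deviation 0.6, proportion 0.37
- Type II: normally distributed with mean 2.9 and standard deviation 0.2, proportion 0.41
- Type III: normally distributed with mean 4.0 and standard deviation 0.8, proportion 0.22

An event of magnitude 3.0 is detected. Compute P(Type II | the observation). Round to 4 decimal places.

0.8963

Posterior ∝ prior × likelihood, so P(k | x) ∝ P(Z=k) f_k(x); normalise over all components.
Evaluate each component's likelihood at the observed value:
  f_I = (1/(0.6·√(2π)))·exp(−(3.0−1.8)²/(2·0.6²)) = 0.664904·exp(-2.00000) = 0.0899849
  f_II = (1/(0.2·√(2π)))·exp(−(3.0−2.9)²/(2·0.2²)) = 1.994711·exp(-0.12500) = 1.76033
  f_III = (1/(0.8·√(2π)))·exp(−(3.0−4.0)²/(2·0.8²)) = 0.498678·exp(-0.78125) = 0.228311
Prior × likelihood for each component:
  P(Z=I)·f_I = 0.37 × 0.0899849 = 0.0332944
  P(Z=II)·f_II = 0.41 × 1.76033 = 0.721734
  P(Z=III)·f_III = 0.22 × 0.228311 = 0.0502285
Denominator: 0.0332944 + 0.721734 + 0.0502285 = 0.805257
So the posterior for Type II is 0.721734 / 0.805257 ≈ 0.8963.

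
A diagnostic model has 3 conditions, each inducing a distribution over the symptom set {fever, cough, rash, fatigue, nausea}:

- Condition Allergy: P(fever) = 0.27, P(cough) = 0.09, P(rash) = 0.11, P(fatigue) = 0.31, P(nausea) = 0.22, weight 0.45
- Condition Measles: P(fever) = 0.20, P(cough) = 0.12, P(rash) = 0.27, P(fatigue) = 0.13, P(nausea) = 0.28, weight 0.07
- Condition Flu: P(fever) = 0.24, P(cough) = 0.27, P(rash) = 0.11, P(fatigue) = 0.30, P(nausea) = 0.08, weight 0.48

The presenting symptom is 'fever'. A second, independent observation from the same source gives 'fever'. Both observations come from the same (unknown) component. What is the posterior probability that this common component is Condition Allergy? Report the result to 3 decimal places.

0.519

Apply Bayes' rule: the posterior for each component is proportional to its prior times its likelihood at x.
Since both observations come from the same component, the likelihood for component k is f_k(x₁)·f_k(x₂).
  f_Allergy = [P(fever | comp) = 0.27] × [0.27] = 0.0729
  f_Measles = [P(fever | comp) = 0.20] × [0.2] = 0.04
  f_Flu = [P(fever | comp) = 0.24] × [0.24] = 0.0576
Weight by the priors:
  π_Allergy·f_Allergy = 0.45 × 0.0729 = 0.032805
  π_Measles·f_Measles = 0.07 × 0.04 = 0.0028
  π_Flu·f_Flu = 0.48 × 0.0576 = 0.027648
Marginal: 0.032805 + 0.0028 + 0.027648 = 0.063253
P(Condition Allergy | x₁, x₂) ≈ 0.519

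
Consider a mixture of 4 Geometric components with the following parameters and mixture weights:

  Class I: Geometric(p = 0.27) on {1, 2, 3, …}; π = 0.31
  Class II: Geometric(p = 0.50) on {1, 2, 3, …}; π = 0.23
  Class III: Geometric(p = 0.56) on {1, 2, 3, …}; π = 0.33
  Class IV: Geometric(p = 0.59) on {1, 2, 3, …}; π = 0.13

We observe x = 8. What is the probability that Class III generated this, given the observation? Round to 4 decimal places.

Apply Bayes' rule: the posterior for each component is proportional to its prior times its likelihood at x.
Evaluate each component's likelihood at the observed value:
  f_I = 0.029828
  f_II = 0.00390625
  f_III = 0.00178796
  f_IV = 0.00114905
Unnormalised posteriors:
  π_I·f_I = 0.31 × 0.029828 = 0.00924667
  π_II·f_II = 0.23 × 0.00390625 = 0.000898438
  π_III·f_III = 0.33 × 0.00178796 = 0.000590025
  π_IV·f_IV = 0.13 × 0.00114905 = 0.000149377
Sum: 0.00924667 + 0.000898438 + 0.000590025 + 0.000149377 = 0.0108845
P(Class III | the observation) ≈ 0.0542

0.0542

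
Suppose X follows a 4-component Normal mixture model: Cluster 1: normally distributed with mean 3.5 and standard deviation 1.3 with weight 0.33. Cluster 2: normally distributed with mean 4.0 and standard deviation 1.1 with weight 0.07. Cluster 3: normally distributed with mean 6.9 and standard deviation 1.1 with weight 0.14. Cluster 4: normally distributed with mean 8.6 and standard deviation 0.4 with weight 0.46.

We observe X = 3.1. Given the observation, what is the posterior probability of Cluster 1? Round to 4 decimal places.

0.8407

P(component k | x) = π_k·f_k(x) / marginal(x), where marginal(x) = Σ_j π_j·f_j(x).
Evaluate each component's likelihood at the observed value:
  L_1 = (1/(1.3·√(2π)))·exp(−(3.1−3.5)²/(2·1.3²)) = 0.306879·exp(-0.04734) = 0.29269
  L_2 = (1/(1.1·√(2π)))·exp(−(3.1−4.0)²/(2·1.1²)) = 0.362675·exp(-0.33471) = 0.25951
  L_3 = (1/(1.1·√(2π)))·exp(−(3.1−6.9)²/(2·1.1²)) = 0.362675·exp(-5.96694) = 0.000929196
  L_4 = (1/(0.4·√(2π)))·exp(−(3.1−8.6)²/(2·0.4²)) = 0.997356·exp(-94.53125) = 8.79933e-42
Unnormalised posteriors:
  π_1·L_1 = 0.33 × 0.29269 = 0.0965878
  π_2·L_2 = 0.07 × 0.25951 = 0.0181657
  π_3·L_3 = 0.14 × 0.000929196 = 0.000130087
  π_4·L_4 = 0.46 × 8.79933e-42 = 4.04769e-42
Evidence: 0.0965878 + 0.0181657 + 0.000130087 + 4.04769e-42 = 0.114884
Responsibility of Cluster 1: 0.0965878 / 0.114884 ≈ 0.8407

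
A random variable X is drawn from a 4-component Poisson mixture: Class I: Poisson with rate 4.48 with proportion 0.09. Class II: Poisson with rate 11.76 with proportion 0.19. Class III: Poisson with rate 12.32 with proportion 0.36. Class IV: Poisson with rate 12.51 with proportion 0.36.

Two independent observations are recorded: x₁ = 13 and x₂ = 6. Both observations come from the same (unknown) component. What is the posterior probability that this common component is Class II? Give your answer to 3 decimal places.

By Bayes' theorem, P(k | x) = w_k f_k(x) / Σ_j w_j f_j(x).
Since both observations come from the same component, the likelihood for component k is f_k(x₁)·f_k(x₂).
  f_I = [0.00053296] × [0.127261] = 6.78252e-05
  f_II = [0.103208] × [0.0286951] = 0.00296156
  f_III = [0.107932] × [0.0216682] = 0.0023387
  f_IV = [0.108903] × [0.0196421] = 0.00213909
Multiply by the mixture weights:
  w_I·f_I = 0.09 × 6.78252e-05 = 6.10427e-06
  w_II·f_II = 0.19 × 0.00296156 = 0.000562696
  w_III·f_III = 0.36 × 0.0023387 = 0.000841932
  w_IV·f_IV = 0.36 × 0.00213909 = 0.000770071
Normaliser: 6.10427e-06 + 0.000562696 + 0.000841932 + 0.000770071 = 0.0021808
Responsibility of Class II: 0.000562696 / 0.0021808 ≈ 0.258

0.258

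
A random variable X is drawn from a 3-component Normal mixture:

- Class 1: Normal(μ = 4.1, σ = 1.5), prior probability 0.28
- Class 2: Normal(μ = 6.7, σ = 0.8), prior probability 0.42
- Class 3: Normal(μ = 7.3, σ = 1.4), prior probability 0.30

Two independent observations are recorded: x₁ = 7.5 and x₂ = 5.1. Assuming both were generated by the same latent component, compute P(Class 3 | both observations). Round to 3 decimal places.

0.417

Posterior ∝ prior × likelihood, so P(k | x) ∝ π_k f_k(x); normalise over all components.
Since both observations come from the same component, the likelihood for component k is f_k(x₁)·f_k(x₂).
  p_1 = [(1/(1.5·√(2π)))·exp(−(7.5−4.1)²/(2·1.5²)) = 0.265962·exp(-2.56889) = 0.0203781] × [0.212965] = 0.00433984
  p_2 = [(1/(0.8·√(2π)))·exp(−(7.5−6.7)²/(2·0.8²)) = 0.498678·exp(-0.50000) = 0.302463] × [0.0674887] = 0.0204129
  p_3 = [(1/(1.4·√(2π)))·exp(−(7.5−7.3)²/(2·1.4²)) = 0.284959·exp(-0.01020) = 0.282066] × [0.0829013] = 0.0233836
Weight by the priors:
  π_1·p_1 = 0.28 × 0.00433984 = 0.00121515
  π_2·p_2 = 0.42 × 0.0204129 = 0.0085734
  π_3·p_3 = 0.30 × 0.0233836 = 0.00701509
Evidence: 0.00121515 + 0.0085734 + 0.00701509 = 0.0168036
P(Class 3 | x₁, x₂) ≈ 0.417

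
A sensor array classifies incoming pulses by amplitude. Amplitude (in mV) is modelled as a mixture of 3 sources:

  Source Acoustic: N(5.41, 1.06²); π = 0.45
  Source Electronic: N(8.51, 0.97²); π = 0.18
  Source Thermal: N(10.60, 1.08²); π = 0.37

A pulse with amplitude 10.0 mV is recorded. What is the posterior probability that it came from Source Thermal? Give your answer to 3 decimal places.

0.837

P(component k | x) = π_k·f_k(x) / marginal(x), where marginal(x) = Σ_j π_j·f_j(x).
Evaluate each component's likelihood at the observed value:
  L_Acoustic = 3.19137e-05
  L_Electronic = 0.126406
  L_Thermal = 0.316567
Weight by the priors:
  π_Acoustic·L_Acoustic = 0.45 × 3.19137e-05 = 1.43612e-05
  π_Electronic·L_Electronic = 0.18 × 0.126406 = 0.0227531
  π_Thermal·L_Thermal = 0.37 × 0.316567 = 0.11713
Marginal: 1.43612e-05 + 0.0227531 + 0.11713 = 0.139897
P(Source Thermal | data) ≈ 0.837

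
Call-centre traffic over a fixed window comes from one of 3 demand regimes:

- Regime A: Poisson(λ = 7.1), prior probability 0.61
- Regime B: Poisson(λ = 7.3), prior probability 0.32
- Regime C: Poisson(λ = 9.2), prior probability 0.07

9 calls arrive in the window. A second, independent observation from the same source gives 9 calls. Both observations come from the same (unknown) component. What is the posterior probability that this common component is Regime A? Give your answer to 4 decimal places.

The responsibility of component k is π_k f_k(x) divided by Σ_j π_j f_j(x).
Since both observations come from the same component, the likelihood for component k is f_k(x₁)·f_k(x₂).
  p_A = [e^(−7.1)·7.1^9/9! = 0.104249] × [0.104249] = 0.0108678
  p_B = [e^(−7.3)·7.3^9/9! = 0.109596] × [0.109596] = 0.0120112
  p_C = [e^(−9.2)·9.2^9/9! = 0.131467] × [0.131467] = 0.0172837
Unnormalised posteriors:
  π_A·p_A = 0.61 × 0.0108678 = 0.00662937
  π_B·p_B = 0.32 × 0.0120112 = 0.00384358
  π_C·p_C = 0.07 × 0.0172837 = 0.00120986
Denominator: 0.00662937 + 0.00384358 + 0.00120986 = 0.0116828
P(Regime A | x₁, x₂) = 0.00662937 / 0.0116828 ≈ 0.5674

0.5674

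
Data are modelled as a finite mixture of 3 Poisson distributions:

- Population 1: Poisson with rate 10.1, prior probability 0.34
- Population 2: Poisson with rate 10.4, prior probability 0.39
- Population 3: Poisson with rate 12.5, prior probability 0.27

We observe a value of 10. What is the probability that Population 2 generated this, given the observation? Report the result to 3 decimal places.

0.415

The responsibility of component k is π_k f_k(x) divided by Σ_j π_j f_j(x).
Component likelihoods at x = 10:
  L_1 = e^(−10.1)·10.1^10/10! = 0.125048
  L_2 = e^(−10.4)·10.4^10/10! = 0.124139
  L_3 = e^(−12.5)·12.5^10/10! = 0.0956436
Prior × likelihood for each component:
  π_1·L_1 = 0.34 × 0.125048 = 0.0425163
  π_2·L_2 = 0.39 × 0.124139 = 0.0484142
  π_3·L_3 = 0.27 × 0.0956436 = 0.0258238
Marginal: 0.0425163 + 0.0484142 + 0.0258238 = 0.116754
Responsibility of Population 2: 0.0484142 / 0.116754 ≈ 0.415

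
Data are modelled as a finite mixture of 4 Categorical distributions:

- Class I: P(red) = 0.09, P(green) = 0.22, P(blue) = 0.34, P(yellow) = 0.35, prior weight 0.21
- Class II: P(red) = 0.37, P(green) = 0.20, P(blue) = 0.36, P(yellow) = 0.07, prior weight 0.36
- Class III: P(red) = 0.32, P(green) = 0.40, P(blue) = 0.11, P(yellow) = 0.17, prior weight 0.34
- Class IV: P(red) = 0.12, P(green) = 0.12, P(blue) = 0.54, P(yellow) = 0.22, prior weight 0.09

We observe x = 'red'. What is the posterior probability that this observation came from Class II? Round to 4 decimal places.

Posterior ∝ prior × likelihood, so P(k | x) ∝ w_k f_k(x); normalise over all components.
Categorical probabilities:
  f_I = 0.09
  f_II = 0.37
  f_III = 0.32
  f_IV = 0.12
Multiply by the mixture weights:
  w_I·f_I = 0.21 × 0.09 = 0.0189
  w_II·f_II = 0.36 × 0.37 = 0.1332
  w_III·f_III = 0.34 × 0.32 = 0.1088
  w_IV·f_IV = 0.09 × 0.12 = 0.0108
Sum: 0.0189 + 0.1332 + 0.1088 + 0.0108 = 0.2717
P(Class II | x) ≈ 0.4902

0.4902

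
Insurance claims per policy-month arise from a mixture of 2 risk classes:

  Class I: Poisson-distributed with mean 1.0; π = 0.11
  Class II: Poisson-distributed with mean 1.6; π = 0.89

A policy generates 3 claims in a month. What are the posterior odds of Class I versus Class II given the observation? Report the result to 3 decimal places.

Only the two components matter; the odds are (P(Z=i) f_i(x)) / (P(Z=j) f_j(x)).
Poisson probabilities:
  p_I = e^(−1.0)·1.0^3/3! = 0.0613132
  p_II = e^(−1.6)·1.6^3/3! = 0.137828
0.00674446 / 0.122667 ≈ 0.055

0.055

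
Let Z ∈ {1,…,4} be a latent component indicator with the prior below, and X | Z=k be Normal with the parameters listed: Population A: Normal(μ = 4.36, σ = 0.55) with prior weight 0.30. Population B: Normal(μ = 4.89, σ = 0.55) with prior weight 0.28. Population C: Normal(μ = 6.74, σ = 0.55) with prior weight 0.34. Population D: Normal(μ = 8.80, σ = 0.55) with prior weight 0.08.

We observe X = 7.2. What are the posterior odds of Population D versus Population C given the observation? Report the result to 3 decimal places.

Posterior odds = (w_i f_i(x)) / (w_j f_j(x)); the normalising sum cancels.
Evaluate each component's likelihood at the observed value:
  f_A = (1/(0.55·√(2π)))·exp(−(7.2−4.36)²/(2·0.55²)) = 0.725350·exp(-13.33157) = 1.17685e-06
  f_B = (1/(0.55·√(2π)))·exp(−(7.2−4.89)²/(2·0.55²)) = 0.725350·exp(-8.82000) = 0.000107169
  f_C = (1/(0.55·√(2π)))·exp(−(7.2−6.74)²/(2·0.55²)) = 0.725350·exp(-0.34975) = 0.511272
  f_D = (1/(0.55·√(2π)))·exp(−(7.2−8.80)²/(2·0.55²)) = 0.725350·exp(-4.23140) = 0.0105408
0.00084326 / 0.173832 ≈ 0.005

0.005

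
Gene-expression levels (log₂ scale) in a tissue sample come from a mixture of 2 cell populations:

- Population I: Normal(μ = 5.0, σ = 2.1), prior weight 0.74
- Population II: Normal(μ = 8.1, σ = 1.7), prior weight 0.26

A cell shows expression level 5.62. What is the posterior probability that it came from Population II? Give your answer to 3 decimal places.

P(component k | x) = w_k·f_k(x) / marginal(x), where marginal(x) = Σ_j w_j·f_j(x).
Normal densities:
  L_I = (1/(2.1·√(2π)))·exp(−(5.62−5.0)²/(2·2.1²)) = 0.189973·exp(-0.04358) = 0.181871
  L_II = (1/(1.7·√(2π)))·exp(−(5.62−8.1)²/(2·1.7²)) = 0.234672·exp(-1.06408) = 0.0809722
Multiply by the mixture weights:
  w_I·L_I = 0.74 × 0.181871 = 0.134584
  w_II·L_II = 0.26 × 0.0809722 = 0.0210528
Evidence: 0.134584 + 0.0210528 = 0.155637
Responsibility of Population II: 0.0210528 / 0.155637 ≈ 0.135

0.135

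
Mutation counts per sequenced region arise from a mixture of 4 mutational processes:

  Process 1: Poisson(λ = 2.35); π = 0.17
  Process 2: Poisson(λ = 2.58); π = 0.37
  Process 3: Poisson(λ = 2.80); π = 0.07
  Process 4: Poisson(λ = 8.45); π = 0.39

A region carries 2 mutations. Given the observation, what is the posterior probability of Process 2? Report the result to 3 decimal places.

P(component k | x) = w_k·f_k(x) / marginal(x), where marginal(x) = Σ_j w_j·f_j(x).
Evaluate each component's likelihood at the observed value:
  p_1 = e^(−2.35)·2.35^2/2! = 0.263338
  p_2 = e^(−2.58)·2.58^2/2! = 0.252191
  p_3 = e^(−2.80)·2.80^2/2! = 0.238375
  p_4 = e^(−8.45)·8.45^2/2! = 0.00763651
Unnormalised posteriors:
  w_1·p_1 = 0.17 × 0.263338 = 0.0447675
  w_2·p_2 = 0.37 × 0.252191 = 0.0933107
  w_3·p_3 = 0.07 × 0.238375 = 0.0166863
  w_4·p_4 = 0.39 × 0.00763651 = 0.00297824
Normaliser: 0.0447675 + 0.0933107 + 0.0166863 + 0.00297824 = 0.157743
Responsibility of Process 2: 0.0933107 / 0.157743 ≈ 0.592

0.592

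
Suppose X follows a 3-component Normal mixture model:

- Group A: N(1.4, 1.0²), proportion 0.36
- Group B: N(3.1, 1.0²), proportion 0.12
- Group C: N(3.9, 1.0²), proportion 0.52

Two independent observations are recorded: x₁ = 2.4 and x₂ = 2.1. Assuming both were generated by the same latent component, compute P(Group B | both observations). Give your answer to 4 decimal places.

0.2180

Apply Bayes' rule: the posterior for each component is proportional to its prior times its likelihood at x.
Since both observations come from the same component, the likelihood for component k is f_k(x₁)·f_k(x₂).
  L_A = [(1/(1.0·√(2π)))·exp(−(2.4−1.4)²/(2·1.0²)) = 0.398942·exp(-0.50000) = 0.241971] × [0.312254] = 0.0755563
  L_B = [(1/(1.0·√(2π)))·exp(−(2.4−3.1)²/(2·1.0²)) = 0.398942·exp(-0.24500) = 0.312254] × [0.241971] = 0.0755563
  L_C = [(1/(1.0·√(2π)))·exp(−(2.4−3.9)²/(2·1.0²)) = 0.398942·exp(-1.12500) = 0.129518] × [0.0789502] = 0.0102254
Weight by the priors:
  π_A·L_A = 0.36 × 0.0755563 = 0.0272003
  π_B·L_B = 0.12 × 0.0755563 = 0.00906676
  π_C·L_C = 0.52 × 0.0102254 = 0.00531723
Denominator: 0.0272003 + 0.00906676 + 0.00531723 = 0.0415843
So the posterior for Group B is 0.00906676 / 0.0415843 ≈ 0.2180.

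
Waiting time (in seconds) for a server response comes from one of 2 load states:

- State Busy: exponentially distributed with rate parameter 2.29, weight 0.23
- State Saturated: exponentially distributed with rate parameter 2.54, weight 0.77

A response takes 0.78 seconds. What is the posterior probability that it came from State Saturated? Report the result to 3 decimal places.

By Bayes' theorem, P(k | x) = π_k f_k(x) / Σ_j π_j f_j(x).
Component likelihoods at x = 0.78 seconds:
  f_Busy = 0.383794
  f_Saturated = 0.350275
Multiply by the mixture weights:
  π_Busy·f_Busy = 0.23 × 0.383794 = 0.0882727
  π_Saturated·f_Saturated = 0.77 × 0.350275 = 0.269712
Sum: 0.0882727 + 0.269712 = 0.357985
P(State Saturated | x) = 0.269712 / 0.357985 ≈ 0.753

0.753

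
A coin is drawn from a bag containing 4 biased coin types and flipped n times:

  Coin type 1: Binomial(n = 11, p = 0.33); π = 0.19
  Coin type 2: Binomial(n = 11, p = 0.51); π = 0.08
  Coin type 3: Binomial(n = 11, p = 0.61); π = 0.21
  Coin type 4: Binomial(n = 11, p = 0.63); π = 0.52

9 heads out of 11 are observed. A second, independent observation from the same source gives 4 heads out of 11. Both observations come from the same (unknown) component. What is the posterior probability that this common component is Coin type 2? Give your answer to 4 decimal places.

P(component k | x) = w_k·f_k(x) / marginal(x), where marginal(x) = Σ_j w_j·f_j(x).
Since both observations come from the same component, the likelihood for component k is f_k(x₁)·f_k(x₂).
  f_1 = [C(11,9)·0.33^9·0.67^2 = 55·4.64115e-05·0.4489 = 0.00114588] × [0.237188] = 0.000271788
  f_2 = [C(11,9)·0.51^9·0.49^2 = 55·0.00233417·0.2401 = 0.0308238] × [0.151414] = 0.00466717
  f_3 = [C(11,9)·0.61^9·0.39^2 = 55·0.0116941·0.1521 = 0.0978274] × [0.0627026] = 0.00613403
  f_4 = [C(11,9)·0.63^9·0.37^2 = 55·0.0156338·0.1369 = 0.117715] × [0.0493501] = 0.00580924
Multiply by the mixture weights:
  w_1·f_1 = 0.19 × 0.000271788 = 5.16398e-05
  w_2·f_2 = 0.08 × 0.00466717 = 0.000373374
  w_3·f_3 = 0.21 × 0.00613403 = 0.00128815
  w_4·f_4 = 0.52 × 0.00580924 = 0.0030208
Evidence: 5.16398e-05 + 0.000373374 + 0.00128815 + 0.0030208 = 0.00473396
So the posterior for Coin type 2 is 0.000373374 / 0.00473396 ≈ 0.0789.

0.0789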